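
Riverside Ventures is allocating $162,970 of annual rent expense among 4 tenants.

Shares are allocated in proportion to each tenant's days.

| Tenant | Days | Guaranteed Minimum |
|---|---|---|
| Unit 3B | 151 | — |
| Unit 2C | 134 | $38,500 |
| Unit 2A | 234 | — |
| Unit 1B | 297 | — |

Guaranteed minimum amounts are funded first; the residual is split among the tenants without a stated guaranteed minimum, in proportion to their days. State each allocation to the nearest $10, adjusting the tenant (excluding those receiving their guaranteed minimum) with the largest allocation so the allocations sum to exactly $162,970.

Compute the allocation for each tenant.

Fund the minimums — Unit 2C $38,500. Remaining pool $124,470.
Remaining pool split over remaining days 682: Unit 3B 27,558.61 → $27,560; Unit 2A 42,706.72 → $42,710; Unit 1B 54,204.68 → $54,200.

Unit 3B: $27,560 · Unit 2C: $38,500 · Unit 2A: $42,710 · Unit 1B: $54,200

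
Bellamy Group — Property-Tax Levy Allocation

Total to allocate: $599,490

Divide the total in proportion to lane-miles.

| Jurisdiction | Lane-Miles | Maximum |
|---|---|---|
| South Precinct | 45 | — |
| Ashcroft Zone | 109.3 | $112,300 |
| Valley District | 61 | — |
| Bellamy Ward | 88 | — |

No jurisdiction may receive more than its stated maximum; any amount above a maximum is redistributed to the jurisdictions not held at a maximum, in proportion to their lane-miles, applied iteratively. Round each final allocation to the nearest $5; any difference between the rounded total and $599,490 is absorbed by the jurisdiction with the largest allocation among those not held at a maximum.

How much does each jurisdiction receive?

Total lane-miles = 303.3.
Proportional shares (ignoring caps): South Precinct 88,945.10; Ashcroft Zone 216,037.77; Valley District 120,570.03; Bellamy Ward 173,937.09.
Cap binds for Ashcroft Zone ($112,300); remaining pool $487,190 reallocated over remaining lane-miles 194.
Redistributed shares: South Precinct 113,007.99 → $113,010; Valley District 153,188.61 → $153,190; Bellamy Ward 220,993.40 → $220,995.
Rounding difference −$5 applied to Bellamy Ward → $220,990.

South Precinct: $113,010 | Ashcroft Zone: $112,300 | Valley District: $153,190 | Bellamy Ward: $220,990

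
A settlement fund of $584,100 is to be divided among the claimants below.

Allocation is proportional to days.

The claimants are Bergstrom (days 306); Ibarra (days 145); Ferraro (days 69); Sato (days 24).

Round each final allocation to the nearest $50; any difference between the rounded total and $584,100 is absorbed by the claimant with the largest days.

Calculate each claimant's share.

Combined days = 306 + 145 + 69 + 24 = 544.
Proportional shares: Bergstrom 328,556.25; Ibarra 155,688.42; Ferraro 74,086.21; Sato 25,769.12.
At nearest $50: Bergstrom $328,550; Ibarra $155,700; Ferraro $74,100; Sato $25,750. Sum = $584,100.
Rounded total matches; no reconciliation needed.

Bergstrom: $328,550 | Ibarra: $155,700 | Ferraro: $74,100 | Sato: $25,750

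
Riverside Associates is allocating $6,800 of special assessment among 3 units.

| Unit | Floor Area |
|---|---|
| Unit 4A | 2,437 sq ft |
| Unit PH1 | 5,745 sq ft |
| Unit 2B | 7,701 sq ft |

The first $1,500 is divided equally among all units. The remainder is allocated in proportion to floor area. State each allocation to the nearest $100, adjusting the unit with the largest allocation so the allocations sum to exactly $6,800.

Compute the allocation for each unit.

Unit 4A: $1,300; Unit PH1: $2,400; Unit 2B: $3,100

Equal tier: $1,500 ÷ 3 = $500 apiece.
Remainder $5,300 by floor area (total 15,883): Unit 4A 813.20 → $800; Unit PH1 1,917.05 → $1,900; Unit 2B 2,569.75 → $2,600.
Totals: Unit 4A $500 + $800 = $1,300; Unit PH1 $500 + $1,900 = $2,400; Unit 2B $500 + $2,600 = $3,100.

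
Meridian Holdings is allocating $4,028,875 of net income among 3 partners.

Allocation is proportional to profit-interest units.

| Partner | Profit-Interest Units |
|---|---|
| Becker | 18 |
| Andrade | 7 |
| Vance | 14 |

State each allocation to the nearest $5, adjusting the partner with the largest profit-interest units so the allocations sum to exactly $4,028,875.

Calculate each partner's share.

Becker: $1,859,480 · Andrade: $723,130 · Vance: $1,446,265

Combined profit-interest units = 18 + 7 + 14 = 39.
Pro-rata amounts: Becker 1,859,480.77; Andrade 723,131.41; Vance 1,446,262.82.
Rounded to nearest $5: Becker $1,859,480; Andrade $723,130; Vance $1,446,265. Sum = $4,028,875.
No rounding difference to absorb.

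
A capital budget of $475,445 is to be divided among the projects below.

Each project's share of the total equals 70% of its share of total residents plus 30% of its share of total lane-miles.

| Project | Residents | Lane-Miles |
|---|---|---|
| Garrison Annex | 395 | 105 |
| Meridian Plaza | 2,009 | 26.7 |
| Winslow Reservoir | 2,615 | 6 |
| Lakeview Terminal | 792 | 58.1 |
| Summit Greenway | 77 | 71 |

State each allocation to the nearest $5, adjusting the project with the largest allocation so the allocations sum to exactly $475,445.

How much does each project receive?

Totals — residents 5,888, lane-miles 266.8.
Combined weights (70% residents + 30% lane-miles): Garrison Annex 0.1650; Meridian Plaza 0.2689; Winslow Reservoir 0.3176; Lakeview Terminal 0.1595; Summit Greenway 0.0890.
Pro-rata amounts: Garrison Annex 78,460.73; Meridian Plaza 127,830.14; Winslow Reservoir 151,017.11; Lakeview Terminal 75,827.51; Summit Greenway 42,309.52.
Rounded to nearest $5: Garrison Annex $78,460; Meridian Plaza $127,830; Winslow Reservoir $151,015; Lakeview Terminal $75,830; Summit Greenway $42,310. Sum = $475,445.
No rounding difference to absorb.

Garrison Annex: $78,460 · Meridian Plaza: $127,830 · Winslow Reservoir: $151,015 · Lakeview Terminal: $75,830 · Summit Greenway: $42,310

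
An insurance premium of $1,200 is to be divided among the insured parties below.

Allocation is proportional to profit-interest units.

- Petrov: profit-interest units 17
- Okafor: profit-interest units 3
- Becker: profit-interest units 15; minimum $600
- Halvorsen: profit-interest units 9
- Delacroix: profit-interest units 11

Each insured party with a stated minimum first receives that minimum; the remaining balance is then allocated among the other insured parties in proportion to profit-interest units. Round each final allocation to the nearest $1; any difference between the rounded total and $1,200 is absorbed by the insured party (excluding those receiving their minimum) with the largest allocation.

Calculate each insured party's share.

Fund the minimums — Becker $600. Balance $600.
Balance split over remaining profit-interest units 40: Petrov 255.00 → $255; Okafor 45.00 → $45; Halvorsen 135.00 → $135; Delacroix 165.00 → $165.

Petrov: $255; Okafor: $45; Becker: $600; Halvorsen: $135; Delacroix: $165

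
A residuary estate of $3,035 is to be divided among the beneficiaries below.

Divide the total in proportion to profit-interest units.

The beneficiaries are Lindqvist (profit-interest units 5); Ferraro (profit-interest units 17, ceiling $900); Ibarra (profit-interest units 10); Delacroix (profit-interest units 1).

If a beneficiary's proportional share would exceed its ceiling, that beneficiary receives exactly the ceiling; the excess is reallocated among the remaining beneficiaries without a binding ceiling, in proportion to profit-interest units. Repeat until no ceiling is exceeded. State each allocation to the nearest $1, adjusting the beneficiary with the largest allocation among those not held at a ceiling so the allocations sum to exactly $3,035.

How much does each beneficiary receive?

Lindqvist: $667; Ferraro: $900; Ibarra: $1,335; Delacroix: $133

Profit-interest units total: 33.
Pro-rata shares before constraints: Lindqvist 459.85; Ferraro 1,563.48; Ibarra 919.70; Delacroix 91.97.
Held at cap: Ferraro ($900); balance $2,135 reallocated over remaining profit-interest units 16.
Remaining shares: Lindqvist 667.19 → $667; Ibarra 1,334.38 → $1,334; Delacroix 133.44 → $133.
Rounding difference +$1 applied to Ibarra → $1,335.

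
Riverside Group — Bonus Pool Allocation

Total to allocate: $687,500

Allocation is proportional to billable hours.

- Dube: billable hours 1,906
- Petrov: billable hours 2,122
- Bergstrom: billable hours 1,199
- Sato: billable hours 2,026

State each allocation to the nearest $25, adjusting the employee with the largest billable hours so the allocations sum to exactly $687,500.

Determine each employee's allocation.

Dube: $180,675 | Petrov: $201,125 | Bergstrom: $113,650 | Sato: $192,050

Total billable hours = 7,253.
Pro-rata amounts: Dube 1,906/7,253 × $687,500 = 180,666.62; Petrov 2,122/7,253 × $687,500 = 201,140.91; Bergstrom 1,199/7,253 × $687,500 = 113,651.25; Sato 2,026/7,253 × $687,500 = 192,041.22.
Rounded to nearest $25: Dube $180,675; Petrov $201,150; Bergstrom $113,650; Sato $192,050. Sum = $687,525.
Difference $687,500 − $687,525 = −$25 applied to largest billable hours (Petrov): Petrov becomes $201,125.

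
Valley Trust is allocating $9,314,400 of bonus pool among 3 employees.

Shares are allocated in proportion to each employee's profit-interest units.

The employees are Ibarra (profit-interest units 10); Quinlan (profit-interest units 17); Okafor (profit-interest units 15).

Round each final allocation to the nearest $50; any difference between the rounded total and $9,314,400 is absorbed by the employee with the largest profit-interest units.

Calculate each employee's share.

Ibarra: $2,217,700; Quinlan: $3,770,150; Okafor: $3,326,550

Combined profit-interest units = 42.
Proportional shares: Ibarra 10/42 × $9,314,400 = 2,217,714.29; Quinlan 17/42 × $9,314,400 = 3,770,114.29; Okafor 15/42 × $9,314,400 = 3,326,571.43.
At nearest $50: Ibarra $2,217,700; Quinlan $3,770,100; Okafor $3,326,550. Sum = $9,314,350.
Difference $9,314,400 − $9,314,350 = +$50 applied to largest profit-interest units (Quinlan): Quinlan becomes $3,770,150.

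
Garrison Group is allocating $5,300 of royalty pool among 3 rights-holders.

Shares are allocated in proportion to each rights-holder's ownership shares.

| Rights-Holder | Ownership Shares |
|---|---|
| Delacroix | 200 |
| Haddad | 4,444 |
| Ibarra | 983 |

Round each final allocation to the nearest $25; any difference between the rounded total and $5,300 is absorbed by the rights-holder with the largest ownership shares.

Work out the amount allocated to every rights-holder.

Delacroix: $200 | Haddad: $4,175 | Ibarra: $925

Sum of ownership shares: 200 + 4,444 + 983 = 5,627.
Proportional shares: Delacroix 188.38; Haddad 4,185.75; Ibarra 925.88.
After rounding ($25): Delacroix $200; Haddad $4,175; Ibarra $925. Sum = $5,300.
No rounding difference to absorb.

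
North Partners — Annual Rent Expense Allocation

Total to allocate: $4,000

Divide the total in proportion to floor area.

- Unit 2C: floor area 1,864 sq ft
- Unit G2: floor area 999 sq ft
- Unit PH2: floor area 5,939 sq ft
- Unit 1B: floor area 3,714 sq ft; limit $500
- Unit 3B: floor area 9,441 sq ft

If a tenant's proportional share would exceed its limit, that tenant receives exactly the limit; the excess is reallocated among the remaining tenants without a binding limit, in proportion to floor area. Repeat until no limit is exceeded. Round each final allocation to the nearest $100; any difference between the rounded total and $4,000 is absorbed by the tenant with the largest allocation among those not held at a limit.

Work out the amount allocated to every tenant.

Total floor area = 21,957.
Unconstrained shares: Unit 2C 339.57; Unit G2 181.99; Unit PH2 1,081.93; Unit 1B 676.60; Unit 3B 1,719.91.
Held at cap: Unit 1B ($500); balance $3,500 reallocated over remaining floor area 18,243.
Remaining shares: Unit 2C 357.62 → $400; Unit G2 191.66 → $200; Unit PH2 1,139.42 → $1,100; Unit 3B 1,811.30 → $1,800.

Unit 2C: $400; Unit G2: $200; Unit PH2: $1,100; Unit 1B: $500; Unit 3B: $1,800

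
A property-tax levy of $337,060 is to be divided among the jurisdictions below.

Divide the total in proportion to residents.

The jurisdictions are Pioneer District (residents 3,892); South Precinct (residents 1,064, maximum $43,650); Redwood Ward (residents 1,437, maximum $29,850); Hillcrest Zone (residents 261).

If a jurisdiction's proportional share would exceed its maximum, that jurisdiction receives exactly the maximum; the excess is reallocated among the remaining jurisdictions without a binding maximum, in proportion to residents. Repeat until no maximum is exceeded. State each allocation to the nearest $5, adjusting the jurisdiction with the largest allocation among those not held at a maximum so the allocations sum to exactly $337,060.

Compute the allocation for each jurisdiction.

Pioneer District: $246,995; South Precinct: $43,650; Redwood Ward: $29,850; Hillcrest Zone: $16,565

Sum of residents: 6,654.
Pro-rata shares before constraints: Pioneer District 197,150.21; South Precinct 53,897.18; Redwood Ward 72,791.59; Hillcrest Zone 13,221.02.
Cap binds for South Precinct ($43,650), Redwood Ward ($29,850); remaining pool $263,560 reallocated over remaining residents 4,153.
Shares after redistribution: Pioneer District 246,996.27 → $246,995; Hillcrest Zone 16,563.73 → $16,565.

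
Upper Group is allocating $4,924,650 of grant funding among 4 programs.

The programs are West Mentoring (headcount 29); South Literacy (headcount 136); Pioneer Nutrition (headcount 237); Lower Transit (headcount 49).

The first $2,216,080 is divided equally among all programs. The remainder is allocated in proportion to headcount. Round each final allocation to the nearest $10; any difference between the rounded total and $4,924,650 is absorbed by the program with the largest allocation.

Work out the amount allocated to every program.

Equal tier: $2,216,080 ÷ 4 = $554,020 apiece.
Remainder $2,708,570 by headcount (total 451): West Mentoring 174,165.25 → $174,170; South Literacy 816,774.99 → $816,770; Pioneer Nutrition 1,423,350.53 → $1,423,350; Lower Transit 294,279.22 → $294,280.
Totals: West Mentoring $554,020 + $174,170 = $728,190; South Literacy $554,020 + $816,770 = $1,370,790; Pioneer Nutrition $554,020 + $1,423,350 = $1,977,370; Lower Transit $554,020 + $294,280 = $848,300.

West Mentoring: $728,190; South Literacy: $1,370,790; Pioneer Nutrition: $1,977,370; Lower Transit: $848,300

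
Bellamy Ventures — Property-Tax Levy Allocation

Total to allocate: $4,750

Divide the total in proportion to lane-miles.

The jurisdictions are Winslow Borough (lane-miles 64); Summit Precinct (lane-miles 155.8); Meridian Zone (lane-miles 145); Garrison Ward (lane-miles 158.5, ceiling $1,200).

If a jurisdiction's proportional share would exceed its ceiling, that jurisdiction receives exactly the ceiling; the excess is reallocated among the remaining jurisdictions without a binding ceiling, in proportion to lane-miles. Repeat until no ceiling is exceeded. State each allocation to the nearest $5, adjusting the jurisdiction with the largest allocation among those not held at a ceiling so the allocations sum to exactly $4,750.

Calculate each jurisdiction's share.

Winslow Borough: $625 · Summit Precinct: $1,515 · Meridian Zone: $1,410 · Garrison Ward: $1,200

Lane-miles total: 523.3.
Unconstrained shares: Winslow Borough 580.93; Summit Precinct 1,414.20; Meridian Zone 1,316.17; Garrison Ward 1,438.71.
Capped: Garrison Ward ($1,200); residual $3,550 reallocated over remaining lane-miles 364.8.
Redistributed shares: Winslow Borough 622.81 → $625; Summit Precinct 1,516.15 → $1,515; Meridian Zone 1,411.05 → $1,410.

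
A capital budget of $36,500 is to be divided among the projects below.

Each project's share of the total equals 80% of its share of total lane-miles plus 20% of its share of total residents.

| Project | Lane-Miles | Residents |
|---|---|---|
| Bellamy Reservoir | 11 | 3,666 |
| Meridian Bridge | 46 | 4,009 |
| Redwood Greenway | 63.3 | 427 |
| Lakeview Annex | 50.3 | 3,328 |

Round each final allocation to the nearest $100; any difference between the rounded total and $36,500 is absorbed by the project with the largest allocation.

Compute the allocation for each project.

Totals — lane-miles 170.6, residents 11,430.
Combined weights (80% lane-miles + 20% residents): Bellamy Reservoir 0.1157; Meridian Bridge 0.2859; Redwood Greenway 0.3043; Lakeview Annex 0.2941.
Proportional shares: Bellamy Reservoir 4,224.13; Meridian Bridge 10,433.82; Redwood Greenway 11,107.18; Lakeview Annex 10,734.87.
At nearest $100: Bellamy Reservoir $4,200; Meridian Bridge $10,400; Redwood Greenway $11,100; Lakeview Annex $10,700. Sum = $36,400.
Difference $36,500 − $36,400 = +$100 applied to largest allocation (Redwood Greenway): Redwood Greenway becomes $11,200.

Bellamy Reservoir: $4,200 | Meridian Bridge: $10,400 | Redwood Greenway: $11,200 | Lakeview Annex: $10,700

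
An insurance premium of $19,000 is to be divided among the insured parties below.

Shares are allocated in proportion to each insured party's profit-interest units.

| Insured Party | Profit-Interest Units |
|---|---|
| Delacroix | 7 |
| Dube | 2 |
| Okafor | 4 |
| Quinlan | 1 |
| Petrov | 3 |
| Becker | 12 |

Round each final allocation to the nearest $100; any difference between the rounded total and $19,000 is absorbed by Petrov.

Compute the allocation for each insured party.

Total profit-interest units = 29.
Pro-rata amounts: Delacroix 7/29 × $19,000 = 4,586.21; Dube 2/29 × $19,000 = 1,310.34; Okafor 4/29 × $19,000 = 2,620.69; Quinlan 1/29 × $19,000 = 655.17; Petrov 3/29 × $19,000 = 1,965.52; Becker 12/29 × $19,000 = 7,862.07.
Rounded to nearest $100: Delacroix $4,600; Dube $1,300; Okafor $2,600; Quinlan $700; Petrov $2,000; Becker $7,900. Sum = $19,100.
Difference $19,000 − $19,100 = −$100 applied to Petrov: Petrov becomes $1,900.

Delacroix: $4,600 · Dube: $1,300 · Okafor: $2,600 · Quinlan: $700 · Petrov: $1,900 · Becker: $7,900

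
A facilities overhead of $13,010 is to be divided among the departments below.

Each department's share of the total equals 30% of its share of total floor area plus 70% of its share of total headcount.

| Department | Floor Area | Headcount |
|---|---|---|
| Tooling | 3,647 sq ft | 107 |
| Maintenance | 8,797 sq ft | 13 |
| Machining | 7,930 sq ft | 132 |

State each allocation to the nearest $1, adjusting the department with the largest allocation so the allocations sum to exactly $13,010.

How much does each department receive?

Totals — floor area 20,374, headcount 252.
Composite weights (30% floor area + 70% headcount): Tooling 0.3509; Maintenance 0.1656; Machining 0.4834.
Proportional shares: Tooling 4,565.51; Maintenance 2,155.03; Machining 6,289.47.
Rounded to nearest $1: Tooling $4,566; Maintenance $2,155; Machining $6,289. Sum = $13,010.
Rounded total matches; no reconciliation needed.

Tooling: $4,566 · Maintenance: $2,155 · Machining: $6,289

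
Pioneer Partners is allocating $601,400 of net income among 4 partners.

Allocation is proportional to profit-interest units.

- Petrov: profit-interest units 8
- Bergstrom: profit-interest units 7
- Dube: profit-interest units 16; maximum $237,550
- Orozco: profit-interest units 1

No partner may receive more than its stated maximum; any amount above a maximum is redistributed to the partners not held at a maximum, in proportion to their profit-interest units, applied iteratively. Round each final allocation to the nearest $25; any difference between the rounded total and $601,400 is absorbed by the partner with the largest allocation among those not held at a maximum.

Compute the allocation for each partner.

Petrov: $181,925 · Bergstrom: $159,175 · Dube: $237,550 · Orozco: $22,750

Profit-interest units total: 32.
Unconstrained shares: Petrov 150,350.00; Bergstrom 131,556.25; Dube 300,700.00; Orozco 18,793.75.
Cap binds for Dube ($237,550); remaining pool $363,850 reallocated over remaining profit-interest units 16.
Remaining shares: Petrov 181,925.00 → $181,925; Bergstrom 159,184.38 → $159,175; Orozco 22,740.62 → $22,750.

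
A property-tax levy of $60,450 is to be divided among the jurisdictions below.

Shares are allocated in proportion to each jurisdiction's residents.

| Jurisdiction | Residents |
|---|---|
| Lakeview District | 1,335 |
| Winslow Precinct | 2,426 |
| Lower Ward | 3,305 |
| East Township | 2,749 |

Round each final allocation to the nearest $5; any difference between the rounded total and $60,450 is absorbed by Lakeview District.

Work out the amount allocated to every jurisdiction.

Lakeview District: $8,225 · Winslow Precinct: $14,940 · Lower Ward: $20,355 · East Township: $16,930

Combined residents = 9,815.
Pro-rata amounts: Lakeview District 1,335/9,815 × $60,450 = 8,222.19; Winslow Precinct 2,426/9,815 × $60,450 = 14,941.59; Lower Ward 3,305/9,815 × $60,450 = 20,355.30; East Township 2,749/9,815 × $60,450 = 16,930.93.
At nearest $5: Lakeview District $8,220; Winslow Precinct $14,940; Lower Ward $20,355; East Township $16,930. Sum = $60,445.
Difference $60,450 − $60,445 = +$5 applied to Lakeview District: Lakeview District becomes $8,225.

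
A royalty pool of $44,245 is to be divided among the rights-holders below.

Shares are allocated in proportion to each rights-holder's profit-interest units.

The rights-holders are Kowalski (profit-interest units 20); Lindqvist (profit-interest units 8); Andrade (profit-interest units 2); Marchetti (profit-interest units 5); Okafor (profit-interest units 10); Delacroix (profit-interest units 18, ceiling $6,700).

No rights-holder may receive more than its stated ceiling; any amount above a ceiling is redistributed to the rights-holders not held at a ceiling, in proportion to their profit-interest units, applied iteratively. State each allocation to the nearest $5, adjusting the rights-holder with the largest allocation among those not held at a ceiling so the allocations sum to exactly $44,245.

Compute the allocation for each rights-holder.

Kowalski: $16,685 · Lindqvist: $6,675 · Andrade: $1,670 · Marchetti: $4,170 · Okafor: $8,345 · Delacroix: $6,700

Combined profit-interest units = 63.
Pro-rata shares before constraints: Kowalski 14,046.03; Lindqvist 5,618.41; Andrade 1,404.60; Marchetti 3,511.51; Okafor 7,023.02; Delacroix 12,641.43.
Capped: Delacroix ($6,700); residual $37,545 reallocated over remaining profit-interest units 45.
Shares after redistribution: Kowalski 16,686.67 → $16,685; Lindqvist 6,674.67 → $6,675; Andrade 1,668.67 → $1,670; Marchetti 4,171.67 → $4,170; Okafor 8,343.33 → $8,345.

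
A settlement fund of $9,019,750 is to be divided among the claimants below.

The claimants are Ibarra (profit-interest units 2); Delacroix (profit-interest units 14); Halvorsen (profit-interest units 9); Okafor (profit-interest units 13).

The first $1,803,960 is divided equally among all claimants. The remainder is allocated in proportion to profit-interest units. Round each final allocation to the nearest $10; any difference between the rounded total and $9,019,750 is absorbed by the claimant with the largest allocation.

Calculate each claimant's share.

Ibarra: $830,770; Delacroix: $3,109,440; Halvorsen: $2,159,990; Okafor: $2,919,550

First tranche $1,803,960 split equally: $450,990 each.
Remainder $7,215,790 by profit-interest units (total 38): Ibarra 379,778.42 → $379,780; Delacroix 2,658,448.95 → $2,658,450; Halvorsen 1,709,002.89 → $1,709,000; Okafor 2,468,559.74 → $2,468,560.
Totals: Ibarra $450,990 + $379,780 = $830,770; Delacroix $450,990 + $2,658,450 = $3,109,440; Halvorsen $450,990 + $1,709,000 = $2,159,990; Okafor $450,990 + $2,468,560 = $2,919,550.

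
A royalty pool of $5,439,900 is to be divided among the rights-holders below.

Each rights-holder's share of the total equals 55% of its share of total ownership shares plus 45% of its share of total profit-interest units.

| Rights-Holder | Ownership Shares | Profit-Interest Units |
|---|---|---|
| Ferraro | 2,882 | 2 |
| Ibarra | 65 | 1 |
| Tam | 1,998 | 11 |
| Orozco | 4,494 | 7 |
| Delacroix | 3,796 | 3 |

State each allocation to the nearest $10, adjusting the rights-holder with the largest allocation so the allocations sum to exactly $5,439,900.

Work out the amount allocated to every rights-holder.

Ownership shares total 13,235; profit-interest units total 24.
Blended shares (55% ownership shares + 45% profit-interest units): Ferraro 0.1573; Ibarra 0.0215; Tam 0.2893; Orozco 0.3180; Delacroix 0.2140.
Unrounded shares: Ferraro 855,510.08; Ibarra 116,692.23; Tam 1,573,653.43; Orozco 1,729,914.40; Delacroix 1,164,129.87.
After rounding ($10): Ferraro $855,510; Ibarra $116,690; Tam $1,573,650; Orozco $1,729,910; Delacroix $1,164,130. Sum = $5,439,890.
Difference $5,439,900 − $5,439,890 = +$10 applied to largest allocation (Orozco): Orozco becomes $1,729,920.

Ferraro: $855,510; Ibarra: $116,690; Tam: $1,573,650; Orozco: $1,729,920; Delacroix: $1,164,130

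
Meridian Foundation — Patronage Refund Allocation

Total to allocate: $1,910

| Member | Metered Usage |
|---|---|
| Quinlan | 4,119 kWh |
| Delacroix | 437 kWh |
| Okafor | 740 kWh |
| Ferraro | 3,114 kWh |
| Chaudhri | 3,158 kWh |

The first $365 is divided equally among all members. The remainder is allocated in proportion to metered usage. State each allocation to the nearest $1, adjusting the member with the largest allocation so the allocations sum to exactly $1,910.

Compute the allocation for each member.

$365 shared equally gives $73 per member.
Remainder $1,545 by metered usage (total 11,568): Quinlan 550.13 → $550; Delacroix 58.36 → $58; Okafor 98.83 → $99; Ferraro 415.90 → $416; Chaudhri 421.78 → $422.
Totals: Quinlan $73 + $550 = $623; Delacroix $73 + $58 = $131; Okafor $73 + $99 = $172; Ferraro $73 + $416 = $489; Chaudhri $73 + $422 = $495.

Quinlan: $623; Delacroix: $131; Okafor: $172; Ferraro: $489; Chaudhri: $495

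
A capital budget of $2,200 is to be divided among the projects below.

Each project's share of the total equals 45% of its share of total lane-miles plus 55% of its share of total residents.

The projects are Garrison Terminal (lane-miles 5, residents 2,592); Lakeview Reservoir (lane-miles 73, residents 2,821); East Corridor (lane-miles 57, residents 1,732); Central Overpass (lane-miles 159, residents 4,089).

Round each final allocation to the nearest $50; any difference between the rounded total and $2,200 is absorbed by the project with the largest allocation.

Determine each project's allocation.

Lane-miles total 294; residents total 11,234.
Combined weights (45% lane-miles + 55% residents): Garrison Terminal 0.1346; Lakeview Reservoir 0.2498; East Corridor 0.1720; Central Overpass 0.4436.
Pro-rata amounts: Garrison Terminal 296.02; Lakeview Reservoir 549.66; East Corridor 378.49; Central Overpass 975.83.
Rounded to nearest $50: Garrison Terminal $300; Lakeview Reservoir $550; East Corridor $400; Central Overpass $1,000. Sum = $2,250.
Difference $2,200 − $2,250 = −$50 applied to largest allocation (Central Overpass): Central Overpass becomes $950.

Garrison Terminal: $300; Lakeview Reservoir: $550; East Corridor: $400; Central Overpass: $950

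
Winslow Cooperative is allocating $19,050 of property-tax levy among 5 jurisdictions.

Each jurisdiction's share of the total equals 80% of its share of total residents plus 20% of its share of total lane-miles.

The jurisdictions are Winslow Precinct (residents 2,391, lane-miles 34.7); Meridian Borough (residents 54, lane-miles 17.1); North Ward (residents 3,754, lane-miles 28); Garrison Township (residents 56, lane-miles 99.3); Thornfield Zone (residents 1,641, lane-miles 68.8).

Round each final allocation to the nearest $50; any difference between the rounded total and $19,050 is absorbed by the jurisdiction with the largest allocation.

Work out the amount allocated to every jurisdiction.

Totals — residents 7,896, lane-miles 247.9.
Blended shares (80% residents + 20% lane-miles): Winslow Precinct 0.2702; Meridian Borough 0.0193; North Ward 0.4029; Garrison Township 0.0858; Thornfield Zone 0.2218.
Proportional shares: Winslow Precinct 5,148.16; Meridian Borough 367.04; North Ward 7,675.90; Garrison Township 1,634.24; Thornfield Zone 4,224.67.
After rounding ($50): Winslow Precinct $5,150; Meridian Borough $350; North Ward $7,700; Garrison Township $1,650; Thornfield Zone $4,200. Sum = $19,050.
No rounding difference to absorb.

Winslow Precinct: $5,150; Meridian Borough: $350; North Ward: $7,700; Garrison Township: $1,650; Thornfield Zone: $4,200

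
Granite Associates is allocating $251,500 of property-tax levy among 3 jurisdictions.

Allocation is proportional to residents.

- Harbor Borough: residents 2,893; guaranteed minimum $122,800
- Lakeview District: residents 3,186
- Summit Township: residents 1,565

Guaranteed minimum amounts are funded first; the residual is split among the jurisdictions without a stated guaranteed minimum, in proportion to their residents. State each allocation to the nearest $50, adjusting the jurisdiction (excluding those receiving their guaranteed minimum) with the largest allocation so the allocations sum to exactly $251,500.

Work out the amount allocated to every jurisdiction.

Guaranteed amounts: Harbor Borough $122,800. Residual $128,700.
Residual split over remaining residents 4,751: Lakeview District 86,305.66 → $86,300; Summit Township 42,394.34 → $42,400.

Harbor Borough: $122,800 · Lakeview District: $86,300 · Summit Township: $42,400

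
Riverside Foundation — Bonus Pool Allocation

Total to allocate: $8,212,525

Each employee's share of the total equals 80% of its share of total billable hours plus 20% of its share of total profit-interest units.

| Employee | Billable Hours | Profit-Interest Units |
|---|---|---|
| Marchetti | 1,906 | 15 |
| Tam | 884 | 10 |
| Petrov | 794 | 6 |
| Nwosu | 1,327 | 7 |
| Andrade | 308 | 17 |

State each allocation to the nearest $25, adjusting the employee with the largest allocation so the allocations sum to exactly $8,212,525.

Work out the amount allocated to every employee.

Totals — billable hours 5,219, profit-interest units 55.
Combined weights (80% billable hours + 20% profit-interest units): Marchetti 0.3467; Tam 0.1719; Petrov 0.1435; Nwosu 0.2289; Andrade 0.1090.
Raw shares: Marchetti 2,847,353.90; Tam 1,411,474.54; Petrov 1,178,721.72; Nwosu 1,879,560.85; Andrade 895,413.99.
At nearest $25: Marchetti $2,847,350; Tam $1,411,475; Petrov $1,178,725; Nwosu $1,879,550; Andrade $895,425. Sum = $8,212,525.
Sum already equals the total — no adjustment.

Marchetti: $2,847,350 | Tam: $1,411,475 | Petrov: $1,178,725 | Nwosu: $1,879,550 | Andrade: $895,425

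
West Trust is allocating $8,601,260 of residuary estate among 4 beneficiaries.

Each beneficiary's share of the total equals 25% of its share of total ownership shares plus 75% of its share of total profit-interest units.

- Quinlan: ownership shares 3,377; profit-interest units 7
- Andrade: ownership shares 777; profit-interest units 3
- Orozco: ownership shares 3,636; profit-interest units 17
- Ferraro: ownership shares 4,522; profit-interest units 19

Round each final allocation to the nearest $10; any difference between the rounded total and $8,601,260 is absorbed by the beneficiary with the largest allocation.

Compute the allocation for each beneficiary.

Quinlan: $1,571,470 | Andrade: $556,420 | Orozco: $3,019,080 | Ferraro: $3,454,290

Ownership shares total 12,312; profit-interest units total 46.
Combined weights (25% ownership shares + 75% profit-interest units): Quinlan 0.1827; Andrade 0.0647; Orozco 0.3510; Ferraro 0.4016.
Unrounded shares: Quinlan 1,571,465.23; Andrade 556,418.38; Orozco 3,019,079.44; Ferraro 3,454,296.95.
At nearest $10: Quinlan $1,571,470; Andrade $556,420; Orozco $3,019,080; Ferraro $3,454,300. Sum = $8,601,270.
Difference $8,601,260 − $8,601,270 = −$10 applied to largest allocation (Ferraro): Ferraro becomes $3,454,290.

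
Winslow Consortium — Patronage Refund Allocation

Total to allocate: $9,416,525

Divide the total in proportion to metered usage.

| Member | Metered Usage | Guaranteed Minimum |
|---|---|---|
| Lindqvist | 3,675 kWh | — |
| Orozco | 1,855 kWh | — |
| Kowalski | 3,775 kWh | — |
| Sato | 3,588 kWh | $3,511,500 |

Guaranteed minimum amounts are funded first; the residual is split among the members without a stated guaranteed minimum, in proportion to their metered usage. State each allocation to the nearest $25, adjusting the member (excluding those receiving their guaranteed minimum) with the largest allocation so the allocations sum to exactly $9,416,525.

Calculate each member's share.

Lindqvist: $2,332,175 · Orozco: $1,177,200 · Kowalski: $2,395,650 · Sato: $3,511,500

Minimums first: Sato $3,511,500. Residual $5,905,025.
Residual split over remaining metered usage 9,305: Lindqvist 2,332,183.44 → $2,332,175; Orozco 1,177,197.35 → $1,177,200; Kowalski 2,395,644.21 → $2,395,650.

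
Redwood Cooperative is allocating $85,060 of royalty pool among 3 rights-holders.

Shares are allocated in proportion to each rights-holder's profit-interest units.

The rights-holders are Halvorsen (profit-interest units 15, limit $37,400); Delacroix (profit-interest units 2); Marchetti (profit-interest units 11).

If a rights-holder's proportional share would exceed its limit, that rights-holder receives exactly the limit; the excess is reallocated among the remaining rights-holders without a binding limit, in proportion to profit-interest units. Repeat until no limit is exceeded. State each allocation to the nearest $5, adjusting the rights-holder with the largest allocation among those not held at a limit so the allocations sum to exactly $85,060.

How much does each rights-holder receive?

Halvorsen: $37,400 · Delacroix: $7,330 · Marchetti: $40,330

Combined profit-interest units = 28.
Proportional shares (ignoring caps): Halvorsen 45,567.86; Delacroix 6,075.71; Marchetti 33,416.43.
Cap binds for Halvorsen ($37,400); balance $47,660 reallocated over remaining profit-interest units 13.
Shares after redistribution: Delacroix 7,332.31 → $7,330; Marchetti 40,327.69 → $40,330.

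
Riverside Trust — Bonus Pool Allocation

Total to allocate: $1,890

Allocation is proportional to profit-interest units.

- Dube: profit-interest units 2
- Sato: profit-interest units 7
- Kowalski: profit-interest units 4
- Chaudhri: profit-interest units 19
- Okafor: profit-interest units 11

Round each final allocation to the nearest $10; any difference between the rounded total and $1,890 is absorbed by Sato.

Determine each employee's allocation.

Combined profit-interest units = 43.
Proportional shares: Dube 2/43 × $1,890 = 87.91; Sato 7/43 × $1,890 = 307.67; Kowalski 4/43 × $1,890 = 175.81; Chaudhri 19/43 × $1,890 = 835.12; Okafor 11/43 × $1,890 = 483.49.
At nearest $10: Dube $90; Sato $310; Kowalski $180; Chaudhri $840; Okafor $480. Sum = $1,900.
Difference $1,890 − $1,900 = −$10 applied to Sato: Sato becomes $300.

Dube: $90; Sato: $300; Kowalski: $180; Chaudhri: $840; Okafor: $480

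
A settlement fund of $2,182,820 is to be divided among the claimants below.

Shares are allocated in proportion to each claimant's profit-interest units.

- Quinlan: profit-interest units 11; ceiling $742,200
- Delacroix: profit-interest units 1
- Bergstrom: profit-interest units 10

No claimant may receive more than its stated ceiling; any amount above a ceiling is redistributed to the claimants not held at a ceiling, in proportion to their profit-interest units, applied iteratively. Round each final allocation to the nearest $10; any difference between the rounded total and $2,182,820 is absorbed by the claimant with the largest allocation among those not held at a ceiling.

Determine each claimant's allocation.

Quinlan: $742,200; Delacroix: $130,970; Bergstrom: $1,309,650

Total profit-interest units = 22.
Pro-rata shares before constraints: Quinlan 1,091,410.00; Delacroix 99,219.09; Bergstrom 992,190.91.
Cap binds for Quinlan ($742,200); balance $1,440,620 reallocated over remaining profit-interest units 11.
Redistributed shares: Delacroix 130,965.45 → $130,970; Bergstrom 1,309,654.55 → $1,309,650.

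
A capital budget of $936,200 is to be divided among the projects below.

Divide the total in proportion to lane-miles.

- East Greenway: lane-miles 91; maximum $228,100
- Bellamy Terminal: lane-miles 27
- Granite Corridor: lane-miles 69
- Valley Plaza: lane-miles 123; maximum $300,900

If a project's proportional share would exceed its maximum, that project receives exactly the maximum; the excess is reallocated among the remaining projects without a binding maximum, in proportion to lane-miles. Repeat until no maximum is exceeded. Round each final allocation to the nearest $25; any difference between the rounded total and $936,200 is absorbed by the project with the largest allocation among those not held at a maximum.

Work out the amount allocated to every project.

Total lane-miles = 310.
Pro-rata shares before constraints: East Greenway 274,820.00; Bellamy Terminal 81,540.00; Granite Corridor 208,380.00; Valley Plaza 371,460.00.
Capped: East Greenway ($228,100), Valley Plaza ($300,900); balance $407,200 reallocated over remaining lane-miles 96.
Remaining shares: Bellamy Terminal 114,525.00 → $114,525; Granite Corridor 292,675.00 → $292,675.

East Greenway: $228,100 | Bellamy Terminal: $114,525 | Granite Corridor: $292,675 | Valley Plaza: $300,900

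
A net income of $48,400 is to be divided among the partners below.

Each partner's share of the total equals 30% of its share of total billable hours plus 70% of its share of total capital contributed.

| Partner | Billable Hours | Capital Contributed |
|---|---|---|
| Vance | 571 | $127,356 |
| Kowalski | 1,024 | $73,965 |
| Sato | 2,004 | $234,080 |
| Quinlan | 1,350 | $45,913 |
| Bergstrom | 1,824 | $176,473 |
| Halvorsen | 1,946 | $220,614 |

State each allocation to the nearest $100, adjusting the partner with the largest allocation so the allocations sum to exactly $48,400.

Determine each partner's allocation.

Vance: $5,900 | Kowalski: $4,600 | Sato: $12,400 | Quinlan: $4,000 | Bergstrom: $9,800 | Halvorsen: $11,700

Totals — billable hours 8,719, capital contributed 878,401.
Composite weights (30% billable hours + 70% capital contributed): Vance 0.1211; Kowalski 0.0942; Sato 0.2555; Quinlan 0.0830; Bergstrom 0.2034; Halvorsen 0.2428.
Pro-rata amounts: Vance 5,863.03; Kowalski 4,558.13; Sato 12,365.80; Quinlan 4,019.06; Bergstrom 9,844.14; Halvorsen 11,749.83.
Rounded to nearest $100: Vance $5,900; Kowalski $4,600; Sato $12,400; Quinlan $4,000; Bergstrom $9,800; Halvorsen $11,700. Sum = $48,400.
Sum already equals the total — no adjustment.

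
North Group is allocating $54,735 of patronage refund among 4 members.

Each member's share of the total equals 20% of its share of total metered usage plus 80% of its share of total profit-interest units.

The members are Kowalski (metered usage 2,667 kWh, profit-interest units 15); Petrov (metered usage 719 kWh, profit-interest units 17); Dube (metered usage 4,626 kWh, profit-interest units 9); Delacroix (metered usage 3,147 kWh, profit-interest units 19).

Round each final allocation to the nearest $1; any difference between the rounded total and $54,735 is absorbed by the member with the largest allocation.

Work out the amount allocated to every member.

Kowalski: $13,563; Petrov: $13,112; Dube: $11,106; Delacroix: $16,954

Totals — metered usage 11,159, profit-interest units 60.
Blended shares (20% metered usage + 80% profit-interest units): Kowalski 0.2478; Petrov 0.2396; Dube 0.2029; Delacroix 0.3097.
Raw shares: Kowalski 13,563.33; Petrov 13,111.94; Dube 11,106.31; Delacroix 16,953.41.
Rounded to nearest $1: Kowalski $13,563; Petrov $13,112; Dube $11,106; Delacroix $16,953. Sum = $54,734.
Difference $54,735 − $54,734 = +$1 applied to largest allocation (Delacroix): Delacroix becomes $16,954.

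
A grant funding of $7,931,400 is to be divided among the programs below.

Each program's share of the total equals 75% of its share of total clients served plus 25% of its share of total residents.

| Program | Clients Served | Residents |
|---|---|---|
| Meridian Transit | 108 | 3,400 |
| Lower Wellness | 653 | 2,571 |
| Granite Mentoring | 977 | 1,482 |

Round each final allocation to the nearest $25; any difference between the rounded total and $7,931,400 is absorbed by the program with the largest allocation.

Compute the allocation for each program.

Meridian Transit: $1,274,200 | Lower Wellness: $2,919,000 | Granite Mentoring: $3,738,200

Clients served total 1,738; residents total 7,453.
Combined weights (75% clients served + 25% residents): Meridian Transit 0.1607; Lower Wellness 0.3680; Granite Mentoring 0.4713.
Raw shares: Meridian Transit 1,274,205.80; Lower Wellness 2,918,991.98; Granite Mentoring 3,738,202.22.
After rounding ($25): Meridian Transit $1,274,200; Lower Wellness $2,919,000; Granite Mentoring $3,738,200. Sum = $7,931,400.
Sum already equals the total — no adjustment.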